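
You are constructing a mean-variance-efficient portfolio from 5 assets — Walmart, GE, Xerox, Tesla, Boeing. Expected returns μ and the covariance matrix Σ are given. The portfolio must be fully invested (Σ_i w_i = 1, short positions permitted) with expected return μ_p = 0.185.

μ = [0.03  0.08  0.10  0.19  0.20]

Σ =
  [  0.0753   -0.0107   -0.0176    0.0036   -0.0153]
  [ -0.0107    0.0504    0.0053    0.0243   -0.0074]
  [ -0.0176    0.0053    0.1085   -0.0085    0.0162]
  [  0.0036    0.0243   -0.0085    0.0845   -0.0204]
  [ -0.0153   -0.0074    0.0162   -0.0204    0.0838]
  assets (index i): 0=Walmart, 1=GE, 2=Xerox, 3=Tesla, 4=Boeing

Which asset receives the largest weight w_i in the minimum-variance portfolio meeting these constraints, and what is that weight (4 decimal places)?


Boeing (0.4611)

p=Σ⁻¹μ = [1.2346  0.8855  0.8182  2.7994  3.2135]
q=Σ⁻¹𝟙 = [21.8282  21.2172  9.7761  10.2264  18.3917]
a=μᵀp=1.364287  b=𝟙ᵀp=8.951174  c=𝟙ᵀq=81.439469  D=ac−b²=30.983292
λ₁=(c·0.185−b)/D = (81.439469·0.185−8.951174)/30.983292 = 0.197369
λ₂=(a−b·0.185)/D = (1.364287−8.951174·0.185)/30.983292 = -0.009414
w* = 0.197369·p + -0.009414·q:
  w_0 = 0.197369·1.2346 + -0.009414·21.8282 = 0.0382  (Walmart)
  w_1 = 0.197369·0.8855 + -0.009414·21.2172 = -0.0250  (GE)
  w_2 = 0.197369·0.8182 + -0.009414·9.7761 = 0.0694  (Xerox)
  w_3 = 0.197369·2.7994 + -0.009414·10.2264 = 0.4562  (Tesla)
  w_4 = 0.197369·3.2135 + -0.009414·18.3917 = 0.4611  (Boeing)
Σw_i=1.0000  μᵀw=0.1850
σ²=wᵀΣw=λ₁·μ_p+λ₂ = 0.197369·0.185 + -0.009414 = 0.027099 ≈ 0.0271


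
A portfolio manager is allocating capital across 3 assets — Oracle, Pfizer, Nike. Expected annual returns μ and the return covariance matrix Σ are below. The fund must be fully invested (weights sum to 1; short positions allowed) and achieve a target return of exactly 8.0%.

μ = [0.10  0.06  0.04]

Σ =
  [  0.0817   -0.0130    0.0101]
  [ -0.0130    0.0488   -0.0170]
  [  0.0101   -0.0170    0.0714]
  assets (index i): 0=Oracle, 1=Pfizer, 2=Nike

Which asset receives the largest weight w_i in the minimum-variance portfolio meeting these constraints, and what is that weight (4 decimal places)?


Oracle (0.5233)

g=Σ⁻¹μ = [1.4249  1.8909  0.8089]
h=Σ⁻¹𝟙 = [14.8100  31.1718  19.3325]
a=μᵀg=0.288293  b=𝟙ᵀg=4.124602  c=𝟙ᵀh=65.314213  D=ac−b²=1.817310
λ₁=(c·0.080−b)/D = (65.314213·0.080−4.124602)/1.817310 = 0.605585
λ₂=(a−b·0.080)/D = (0.288293−4.124602·0.080)/1.817310 = -0.022932
w* = 0.605585·g + -0.022932·h:
  w_0 = 0.605585·1.4249 + -0.022932·14.8100 = 0.5233  (Oracle)
  w_1 = 0.605585·1.8909 + -0.022932·31.1718 = 0.4302  (Pfizer)
  w_2 = 0.605585·0.8089 + -0.022932·19.3325 = 0.0465  (Nike)
Σw_i=1.0000  μᵀw=0.0800
σ²=wᵀΣw=λ₁·μ_p+λ₂ = 0.605585·0.080 + -0.022932 = 0.025515 ≈ 0.0255


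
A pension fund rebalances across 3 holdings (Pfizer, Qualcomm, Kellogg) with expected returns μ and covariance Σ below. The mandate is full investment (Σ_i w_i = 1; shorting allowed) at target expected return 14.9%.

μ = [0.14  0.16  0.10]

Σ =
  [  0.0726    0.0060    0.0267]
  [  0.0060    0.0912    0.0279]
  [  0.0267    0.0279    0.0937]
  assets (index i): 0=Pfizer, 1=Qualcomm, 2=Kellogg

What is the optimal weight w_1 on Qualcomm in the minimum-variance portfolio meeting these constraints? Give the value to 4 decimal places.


u=Σ⁻¹μ = [1.7641  1.6125  0.0844]
v=Σ⁻¹𝟙 = [11.2643  8.7367  4.8611]
a=μᵀu=0.513411  b=𝟙ᵀu=3.460989  c=𝟙ᵀv=24.862145  D=ac−b²=0.786065
λ₁=(c·0.149−b)/D = (24.862145·0.149−3.460989)/0.786065 = 0.309734
λ₂=(a−b·0.149)/D = (0.513411−3.460989·0.149)/0.786065 = -0.002895
w* = 0.309734·u + -0.002895·v:
  w_0 = 0.309734·1.7641 + -0.002895·11.2643 = 0.5138  (Pfizer)
  w_1 = 0.309734·1.6125 + -0.002895·8.7367 = 0.4742  (Qualcomm)
  w_2 = 0.309734·0.0844 + -0.002895·4.8611 = 0.0121  (Kellogg)
Σw_i=1.0000  μᵀw=0.1490
σ²=wᵀΣw=λ₁·μ_p+λ₂ = 0.309734·0.149 + -0.002895 = 0.043255 ≈ 0.0433

0.4742


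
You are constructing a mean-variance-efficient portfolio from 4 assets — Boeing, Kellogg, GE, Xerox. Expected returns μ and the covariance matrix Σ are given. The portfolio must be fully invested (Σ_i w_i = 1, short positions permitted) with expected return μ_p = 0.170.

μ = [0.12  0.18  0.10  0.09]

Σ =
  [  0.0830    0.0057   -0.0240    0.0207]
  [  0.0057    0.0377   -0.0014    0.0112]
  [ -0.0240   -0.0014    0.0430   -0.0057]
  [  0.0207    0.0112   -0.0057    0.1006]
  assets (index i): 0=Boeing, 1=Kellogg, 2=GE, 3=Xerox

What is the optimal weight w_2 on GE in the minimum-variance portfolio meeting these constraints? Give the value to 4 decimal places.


p=Σ⁻¹μ = [2.1666  4.5389  3.7029  0.1533]
q=Σ⁻¹𝟙 = [19.3864  23.3190  35.5471  5.3693]
a=μᵀp=1.461086  b=𝟙ᵀp=10.561731  c=𝟙ᵀq=83.621727  D=ac−b²=10.628347
λ₁=(c·0.170−b)/D = (83.621727·0.170−10.561731)/10.628347 = 0.343794
λ₂=(a−b·0.170)/D = (1.461086−10.561731·0.170)/10.628347 = -0.031464
w* = 0.343794·p + -0.031464·q:
  w_0 = 0.343794·2.1666 + -0.031464·19.3864 = 0.1349  (Boeing)
  w_1 = 0.343794·4.5389 + -0.031464·23.3190 = 0.8268  (Kellogg)
  w_2 = 0.343794·3.7029 + -0.031464·35.5471 = 0.1546  (GE)
  w_3 = 0.343794·0.1533 + -0.031464·5.3693 = -0.1162  (Xerox)
Σw_i=1.0000  μᵀw=0.1700
σ²=wᵀΣw=λ₁·μ_p+λ₂ = 0.343794·0.170 + -0.031464 = 0.026981 ≈ 0.0270

0.1546


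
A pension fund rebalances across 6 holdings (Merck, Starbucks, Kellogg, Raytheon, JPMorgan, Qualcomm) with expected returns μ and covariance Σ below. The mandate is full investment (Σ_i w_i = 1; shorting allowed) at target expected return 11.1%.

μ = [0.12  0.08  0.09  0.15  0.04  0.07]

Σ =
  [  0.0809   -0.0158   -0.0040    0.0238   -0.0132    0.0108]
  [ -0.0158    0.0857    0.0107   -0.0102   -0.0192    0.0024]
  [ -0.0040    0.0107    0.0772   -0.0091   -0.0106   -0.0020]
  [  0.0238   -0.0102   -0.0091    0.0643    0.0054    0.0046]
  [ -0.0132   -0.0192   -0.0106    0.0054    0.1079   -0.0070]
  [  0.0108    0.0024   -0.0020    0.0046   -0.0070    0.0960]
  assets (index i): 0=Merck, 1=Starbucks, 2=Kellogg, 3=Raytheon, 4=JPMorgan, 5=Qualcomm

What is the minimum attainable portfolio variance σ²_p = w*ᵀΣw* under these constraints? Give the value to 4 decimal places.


u=Σ⁻¹μ = [1.2534  1.4209  1.4211  2.1861  0.8420  0.5389]
v=Σ⁻¹𝟙 = [13.8095  17.0998  15.2303  13.3522  15.4273  9.2380]
a=μᵀu=0.791299  b=𝟙ᵀu=7.662428  c=𝟙ᵀv=84.157071  D=ac−b²=7.880623
λ₁=(c·0.111−b)/D = (84.157071·0.111−7.662428)/7.880623 = 0.213055
λ₂=(a−b·0.111)/D = (0.791299−7.662428·0.111)/7.880623 = -0.007516
w* = 0.213055·u + -0.007516·v:
  w_0 = 0.213055·1.2534 + -0.007516·13.8095 = 0.1633  (Merck)
  w_1 = 0.213055·1.4209 + -0.007516·17.0998 = 0.1742  (Starbucks)
  w_2 = 0.213055·1.4211 + -0.007516·15.2303 = 0.1883  (Kellogg)
  w_3 = 0.213055·2.1861 + -0.007516·13.3522 = 0.3654  (Raytheon)
  w_4 = 0.213055·0.8420 + -0.007516·15.4273 = 0.0635  (JPMorgan)
  w_5 = 0.213055·0.5389 + -0.007516·9.2380 = 0.0454  (Qualcomm)
Σw_i=1.0000  μᵀw=0.1110
σ²=wᵀΣw=λ₁·μ_p+λ₂ = 0.213055·0.111 + -0.007516 = 0.016133 ≈ 0.0161

0.0161


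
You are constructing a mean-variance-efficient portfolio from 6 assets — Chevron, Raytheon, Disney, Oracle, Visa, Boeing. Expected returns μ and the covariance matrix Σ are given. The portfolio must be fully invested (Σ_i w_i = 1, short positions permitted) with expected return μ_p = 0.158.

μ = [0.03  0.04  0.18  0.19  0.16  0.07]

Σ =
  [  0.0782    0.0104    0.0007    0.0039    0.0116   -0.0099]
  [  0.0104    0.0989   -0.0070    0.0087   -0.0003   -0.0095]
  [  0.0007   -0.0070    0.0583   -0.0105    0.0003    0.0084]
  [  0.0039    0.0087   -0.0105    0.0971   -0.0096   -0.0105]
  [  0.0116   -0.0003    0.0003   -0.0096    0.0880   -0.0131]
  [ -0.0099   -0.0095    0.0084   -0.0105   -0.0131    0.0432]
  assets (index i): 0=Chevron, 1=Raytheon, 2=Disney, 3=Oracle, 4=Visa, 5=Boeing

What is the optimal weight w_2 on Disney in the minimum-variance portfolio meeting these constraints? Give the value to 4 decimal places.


0.3215

x=Σ⁻¹μ = [0.0882  0.6377  3.2795  2.7741  2.4828  2.5703]
y=Σ⁻¹𝟙 = [12.1441  11.9341  16.2706  15.8460  16.5783  34.2705]
a=μᵀx=1.722712  b=𝟙ᵀx=11.832594  c=𝟙ᵀy=107.043537  D=ac−b²=44.394906
λ₁=(c·0.158−b)/D = (107.043537·0.158−11.832594)/44.394906 = 0.114434
λ₂=(a−b·0.158)/D = (1.722712−11.832594·0.158)/44.394906 = -0.003308
w* = 0.114434·x + -0.003308·y:
  w_0 = 0.114434·0.0882 + -0.003308·12.1441 = -0.0301  (Chevron)
  w_1 = 0.114434·0.6377 + -0.003308·11.9341 = 0.0335  (Raytheon)
  w_2 = 0.114434·3.2795 + -0.003308·16.2706 = 0.3215  (Disney)
  w_3 = 0.114434·2.7741 + -0.003308·15.8460 = 0.2650  (Oracle)
  w_4 = 0.114434·2.4828 + -0.003308·16.5783 = 0.2293  (Visa)
  w_5 = 0.114434·2.5703 + -0.003308·34.2705 = 0.1808  (Boeing)
Σw_i=1.0000  μᵀw=0.1580
σ²=wᵀΣw=λ₁·μ_p+λ₂ = 0.114434·0.158 + -0.003308 = 0.014773 ≈ 0.0148


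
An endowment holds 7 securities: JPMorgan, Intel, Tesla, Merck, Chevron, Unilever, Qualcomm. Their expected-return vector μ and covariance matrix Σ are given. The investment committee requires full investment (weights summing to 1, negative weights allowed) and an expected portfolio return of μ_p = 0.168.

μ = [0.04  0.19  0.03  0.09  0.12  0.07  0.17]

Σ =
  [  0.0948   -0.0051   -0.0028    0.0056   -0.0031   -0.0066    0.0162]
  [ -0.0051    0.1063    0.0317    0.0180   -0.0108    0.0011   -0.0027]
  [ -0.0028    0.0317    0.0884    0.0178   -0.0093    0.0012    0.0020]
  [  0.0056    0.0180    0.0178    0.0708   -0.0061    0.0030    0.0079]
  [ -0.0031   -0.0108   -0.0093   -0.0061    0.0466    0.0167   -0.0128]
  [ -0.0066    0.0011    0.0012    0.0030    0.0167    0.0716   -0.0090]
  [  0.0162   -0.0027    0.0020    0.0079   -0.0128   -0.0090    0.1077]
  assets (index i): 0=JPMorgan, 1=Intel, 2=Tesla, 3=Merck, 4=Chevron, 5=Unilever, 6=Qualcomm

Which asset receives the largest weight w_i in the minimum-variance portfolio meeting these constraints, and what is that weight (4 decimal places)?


Chevron (0.4538)

x=Σ⁻¹μ = [0.2820  2.1469  -0.2654  0.8402  3.5659  0.3579  1.9869]
y=Σ⁻¹𝟙 = [10.3533  8.4796  9.1275  9.5401  26.8631  9.3608  11.0459]
a=μᵀx=1.277569  b=𝟙ᵀx=8.914322  c=𝟙ᵀy=84.770266  D=ac−b²=28.834762
λ₁=(c·0.168−b)/D = (84.770266·0.168−8.914322)/28.834762 = 0.184745
λ₂=(a−b·0.168)/D = (1.277569−8.914322·0.168)/28.834762 = -0.007631
w* = 0.184745·x + -0.007631·y:
  w_0 = 0.184745·0.2820 + -0.007631·10.3533 = -0.0269  (JPMorgan)
  w_1 = 0.184745·2.1469 + -0.007631·8.4796 = 0.3319  (Intel)
  w_2 = 0.184745·-0.2654 + -0.007631·9.1275 = -0.1187  (Tesla)
  w_3 = 0.184745·0.8402 + -0.007631·9.5401 = 0.0824  (Merck)
  w_4 = 0.184745·3.5659 + -0.007631·26.8631 = 0.4538  (Chevron)
  w_5 = 0.184745·0.3579 + -0.007631·9.3608 = -0.0053  (Unilever)
  w_6 = 0.184745·1.9869 + -0.007631·11.0459 = 0.2828  (Qualcomm)
Σw_i=1.0000  μᵀw=0.1680
σ²=wᵀΣw=λ₁·μ_p+λ₂ = 0.184745·0.168 + -0.007631 = 0.023406 ≈ 0.0234


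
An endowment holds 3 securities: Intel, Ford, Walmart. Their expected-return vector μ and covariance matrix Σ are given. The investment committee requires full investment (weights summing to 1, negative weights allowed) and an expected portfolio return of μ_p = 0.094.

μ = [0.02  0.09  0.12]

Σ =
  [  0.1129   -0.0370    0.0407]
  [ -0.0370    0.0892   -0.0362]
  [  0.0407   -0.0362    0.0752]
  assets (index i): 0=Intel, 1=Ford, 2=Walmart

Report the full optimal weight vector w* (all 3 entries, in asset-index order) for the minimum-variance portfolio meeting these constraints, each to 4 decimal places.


0.1266  0.4448  0.4286

g=Σ⁻¹μ = [-0.1051  2.0333  2.6314]
h=Σ⁻¹𝟙 = [9.4410  22.9293  19.2260]
a=μᵀg=0.496663  b=𝟙ᵀg=4.559578  c=𝟙ᵀh=51.596316  D=ac−b²=4.836216
λ₁=(c·0.094−b)/D = (51.596316·0.094−4.559578)/4.836216 = 0.060063
λ₂=(a−b·0.094)/D = (0.496663−4.559578·0.094)/4.836216 = 0.014073
w* = 0.060063·g + 0.014073·h:
  w_0 = 0.060063·-0.1051 + 0.014073·9.4410 = 0.1266  (Intel)
  w_1 = 0.060063·2.0333 + 0.014073·22.9293 = 0.4448  (Ford)
  w_2 = 0.060063·2.6314 + 0.014073·19.2260 = 0.4286  (Walmart)
Σw_i=1.0000  μᵀw=0.0940
σ²=wᵀΣw=λ₁·μ_p+λ₂ = 0.060063·0.094 + 0.014073 = 0.019719 ≈ 0.0197


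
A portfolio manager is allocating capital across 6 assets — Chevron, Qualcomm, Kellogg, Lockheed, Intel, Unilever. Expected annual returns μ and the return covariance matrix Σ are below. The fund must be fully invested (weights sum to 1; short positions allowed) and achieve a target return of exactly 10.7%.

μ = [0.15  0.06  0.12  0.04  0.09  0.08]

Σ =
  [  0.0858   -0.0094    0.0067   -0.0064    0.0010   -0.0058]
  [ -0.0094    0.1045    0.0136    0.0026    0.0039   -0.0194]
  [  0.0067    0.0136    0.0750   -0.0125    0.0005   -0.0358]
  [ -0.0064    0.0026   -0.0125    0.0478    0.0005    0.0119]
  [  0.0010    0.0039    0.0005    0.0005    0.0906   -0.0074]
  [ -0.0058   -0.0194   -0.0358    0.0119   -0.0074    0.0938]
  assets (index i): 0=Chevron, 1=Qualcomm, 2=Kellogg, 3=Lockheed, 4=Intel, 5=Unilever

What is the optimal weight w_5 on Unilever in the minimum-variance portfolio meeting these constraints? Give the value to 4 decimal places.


g=Σ⁻¹μ = [1.8460  0.7211  2.4402  1.1777  1.0840  1.9836]
h=Σ⁻¹𝟙 = [13.9427  10.5612  23.8931  23.1522  11.8704  20.8258]
a=μᵀg=0.916357  b=𝟙ᵀg=9.252734  c=𝟙ᵀh=104.245365  D=ac−b²=9.912908
λ₁=(c·0.107−b)/D = (104.245365·0.107−9.252734)/9.912908 = 0.191823
λ₂=(a−b·0.107)/D = (0.916357−9.252734·0.107)/9.912908 = -0.007433
w* = 0.191823·g + -0.007433·h:
  w_0 = 0.191823·1.8460 + -0.007433·13.9427 = 0.2505  (Chevron)
  w_1 = 0.191823·0.7211 + -0.007433·10.5612 = 0.0598  (Qualcomm)
  w_2 = 0.191823·2.4402 + -0.007433·23.8931 = 0.2905  (Kellogg)
  w_3 = 0.191823·1.1777 + -0.007433·23.1522 = 0.0538  (Lockheed)
  w_4 = 0.191823·1.0840 + -0.007433·11.8704 = 0.1197  (Intel)
  w_5 = 0.191823·1.9836 + -0.007433·20.8258 = 0.2257  (Unilever)
Σw_i=1.0000  μᵀw=0.1070
σ²=wᵀΣw=λ₁·μ_p+λ₂ = 0.191823·0.107 + -0.007433 = 0.013092 ≈ 0.0131

0.2257


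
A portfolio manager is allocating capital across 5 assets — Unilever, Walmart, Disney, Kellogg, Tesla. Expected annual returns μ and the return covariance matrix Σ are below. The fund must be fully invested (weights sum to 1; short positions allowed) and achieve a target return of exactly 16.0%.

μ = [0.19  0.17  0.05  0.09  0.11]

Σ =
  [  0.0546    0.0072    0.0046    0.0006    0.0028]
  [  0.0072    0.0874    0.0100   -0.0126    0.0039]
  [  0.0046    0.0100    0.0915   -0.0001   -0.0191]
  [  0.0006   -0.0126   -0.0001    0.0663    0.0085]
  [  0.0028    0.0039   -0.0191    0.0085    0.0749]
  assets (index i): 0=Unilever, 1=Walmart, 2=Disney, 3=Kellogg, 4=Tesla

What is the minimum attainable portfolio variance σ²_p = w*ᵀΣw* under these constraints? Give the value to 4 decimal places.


g=Σ⁻¹μ = [3.1266  1.8021  0.4442  1.5186  1.1988]
h=Σ⁻¹𝟙 = [15.0774  10.4290  11.8756  15.2096  13.5468]
a=μᵀg=1.191178  b=𝟙ᵀg=8.090432  c=𝟙ᵀh=66.138428  D=ac−b²=13.327587
λ₁=(c·0.160−b)/D = (66.138428·0.160−8.090432)/13.327587 = 0.186959
λ₂=(a−b·0.160)/D = (1.191178−8.090432·0.160)/13.327587 = -0.007750
w* = 0.186959·g + -0.007750·h:
  w_0 = 0.186959·3.1266 + -0.007750·15.0774 = 0.4677  (Unilever)
  w_1 = 0.186959·1.8021 + -0.007750·10.4290 = 0.2561  (Walmart)
  w_2 = 0.186959·0.4442 + -0.007750·11.8756 = -0.0090  (Disney)
  w_3 = 0.186959·1.5186 + -0.007750·15.2096 = 0.1660  (Kellogg)
  w_4 = 0.186959·1.1988 + -0.007750·13.5468 = 0.1191  (Tesla)
Σw_i=1.0000  μᵀw=0.1600
σ²=wᵀΣw=λ₁·μ_p+λ₂ = 0.186959·0.160 + -0.007750 = 0.022163 ≈ 0.0222

0.0222


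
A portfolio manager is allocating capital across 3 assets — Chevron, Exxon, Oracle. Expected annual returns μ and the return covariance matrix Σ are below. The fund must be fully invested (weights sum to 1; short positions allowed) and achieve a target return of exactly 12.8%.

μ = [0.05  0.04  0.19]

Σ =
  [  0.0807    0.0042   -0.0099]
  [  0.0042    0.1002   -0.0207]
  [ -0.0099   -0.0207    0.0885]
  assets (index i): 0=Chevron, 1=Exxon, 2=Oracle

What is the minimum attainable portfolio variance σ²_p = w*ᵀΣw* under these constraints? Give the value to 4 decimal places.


0.0302

u=Σ⁻¹μ = [0.8747  0.8682  2.4478]
v=Σ⁻¹𝟙 = [13.6695  12.6695  15.7919]
a=μᵀu=0.543548  b=𝟙ᵀu=4.190721  c=𝟙ᵀv=42.130902  D=ac−b²=5.338019
λ₁=(c·0.128−b)/D = (42.130902·0.128−4.190721)/5.338019 = 0.225184
λ₂=(a−b·0.128)/D = (0.543548−4.190721·0.128)/5.338019 = 0.001337
w* = 0.225184·u + 0.001337·v:
  w_0 = 0.225184·0.8747 + 0.001337·13.6695 = 0.2152  (Chevron)
  w_1 = 0.225184·0.8682 + 0.001337·12.6695 = 0.2124  (Exxon)
  w_2 = 0.225184·2.4478 + 0.001337·15.7919 = 0.5723  (Oracle)
Σw_i=1.0000  μᵀw=0.1280
σ²=wᵀΣw=λ₁·μ_p+λ₂ = 0.225184·0.128 + 0.001337 = 0.030160 ≈ 0.0302


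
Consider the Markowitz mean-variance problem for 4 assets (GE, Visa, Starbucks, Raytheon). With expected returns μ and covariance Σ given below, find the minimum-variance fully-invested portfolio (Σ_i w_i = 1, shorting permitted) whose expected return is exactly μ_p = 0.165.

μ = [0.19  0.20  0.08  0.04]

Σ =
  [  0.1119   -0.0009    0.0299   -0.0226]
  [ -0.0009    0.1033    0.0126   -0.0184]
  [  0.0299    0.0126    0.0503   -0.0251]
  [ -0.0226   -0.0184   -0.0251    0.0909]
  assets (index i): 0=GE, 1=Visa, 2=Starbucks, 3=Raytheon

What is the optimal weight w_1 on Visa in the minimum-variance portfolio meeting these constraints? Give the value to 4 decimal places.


g=Σ⁻¹μ = [1.8284  2.1351  0.7317  1.5289]
h=Σ⁻¹𝟙 = [7.0106  10.6674  23.7507  21.4616]
a=μᵀg=0.894104  b=𝟙ᵀg=6.224023  c=𝟙ᵀh=62.890380  D=ac−b²=17.492105
λ₁=(c·0.165−b)/D = (62.890380·0.165−6.224023)/17.492105 = 0.237415
λ₂=(a−b·0.165)/D = (0.894104−6.224023·0.165)/17.492105 = -0.007595
w* = 0.237415·g + -0.007595·h:
  w_0 = 0.237415·1.8284 + -0.007595·7.0106 = 0.3808  (GE)
  w_1 = 0.237415·2.1351 + -0.007595·10.6674 = 0.4259  (Visa)
  w_2 = 0.237415·0.7317 + -0.007595·23.7507 = -0.0067  (Starbucks)
  w_3 = 0.237415·1.5289 + -0.007595·21.4616 = 0.2000  (Raytheon)
Σw_i=1.0000  μᵀw=0.1650
σ²=wᵀΣw=λ₁·μ_p+λ₂ = 0.237415·0.165 + -0.007595 = 0.031578 ≈ 0.0316

0.4259


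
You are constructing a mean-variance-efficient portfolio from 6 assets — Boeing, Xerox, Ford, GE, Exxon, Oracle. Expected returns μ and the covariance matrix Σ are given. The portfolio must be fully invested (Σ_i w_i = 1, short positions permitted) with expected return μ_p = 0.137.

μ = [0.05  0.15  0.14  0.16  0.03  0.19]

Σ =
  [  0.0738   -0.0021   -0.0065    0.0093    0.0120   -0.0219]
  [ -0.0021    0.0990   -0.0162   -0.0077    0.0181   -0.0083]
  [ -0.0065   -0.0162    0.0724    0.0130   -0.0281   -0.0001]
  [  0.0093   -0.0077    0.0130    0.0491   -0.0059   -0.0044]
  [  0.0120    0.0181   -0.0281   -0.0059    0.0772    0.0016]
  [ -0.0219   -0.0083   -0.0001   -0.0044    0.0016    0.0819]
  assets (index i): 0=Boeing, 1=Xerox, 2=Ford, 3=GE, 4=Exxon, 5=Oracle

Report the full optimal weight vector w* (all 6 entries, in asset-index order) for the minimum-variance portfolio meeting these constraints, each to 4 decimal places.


0.1234  0.1659  0.1867  0.2198  0.0822  0.2219

p=Σ⁻¹μ = [1.3582  2.2977  2.2617  3.1148  0.6364  3.0736]
q=Σ⁻¹𝟙 = [16.6422  13.9910  21.5083  17.2962  15.8488  18.7239]
a=μᵀp=1.830641  b=𝟙ᵀp=12.742321  c=𝟙ᵀq=104.010468  D=ac−b²=28.039092
λ₁=(c·0.137−b)/D = (104.010468·0.137−12.742321)/28.039092 = 0.053750
λ₂=(a−b·0.137)/D = (1.830641−12.742321·0.137)/28.039092 = 0.003029
w* = 0.053750·p + 0.003029·q:
  w_0 = 0.053750·1.3582 + 0.003029·16.6422 = 0.1234  (Boeing)
  w_1 = 0.053750·2.2977 + 0.003029·13.9910 = 0.1659  (Xerox)
  w_2 = 0.053750·2.2617 + 0.003029·21.5083 = 0.1867  (Ford)
  w_3 = 0.053750·3.1148 + 0.003029·17.2962 = 0.2198  (GE)
  w_4 = 0.053750·0.6364 + 0.003029·15.8488 = 0.0822  (Exxon)
  w_5 = 0.053750·3.0736 + 0.003029·18.7239 = 0.2219  (Oracle)
Σw_i=1.0000  μᵀw=0.1370
σ²=wᵀΣw=λ₁·μ_p+λ₂ = 0.053750·0.137 + 0.003029 = 0.010393 ≈ 0.0104


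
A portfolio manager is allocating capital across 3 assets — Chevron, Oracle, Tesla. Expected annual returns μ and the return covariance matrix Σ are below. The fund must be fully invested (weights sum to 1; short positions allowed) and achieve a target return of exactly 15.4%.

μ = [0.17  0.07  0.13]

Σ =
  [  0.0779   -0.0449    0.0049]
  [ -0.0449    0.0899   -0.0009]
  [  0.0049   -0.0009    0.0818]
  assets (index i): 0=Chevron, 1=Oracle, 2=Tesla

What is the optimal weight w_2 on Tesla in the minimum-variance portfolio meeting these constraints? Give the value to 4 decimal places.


x=Σ⁻¹μ = [3.5821  2.5817  1.4031]
y=Σ⁻¹𝟙 = [26.1527  24.2946  10.9256]
a=μᵀx=0.972078  b=𝟙ᵀx=7.566914  c=𝟙ᵀy=61.372961  D=ac−b²=2.401119
λ₁=(c·0.154−b)/D = (61.372961·0.154−7.566914)/2.401119 = 0.784852
λ₂=(a−b·0.154)/D = (0.972078−7.566914·0.154)/2.401119 = -0.080474
w* = 0.784852·x + -0.080474·y:
  w_0 = 0.784852·3.5821 + -0.080474·26.1527 = 0.7068  (Chevron)
  w_1 = 0.784852·2.5817 + -0.080474·24.2946 = 0.0712  (Oracle)
  w_2 = 0.784852·1.4031 + -0.080474·10.9256 = 0.2220  (Tesla)
Σw_i=1.0000  μᵀw=0.1540
σ²=wᵀΣw=λ₁·μ_p+λ₂ = 0.784852·0.154 + -0.080474 = 0.040394 ≈ 0.0404

0.2220


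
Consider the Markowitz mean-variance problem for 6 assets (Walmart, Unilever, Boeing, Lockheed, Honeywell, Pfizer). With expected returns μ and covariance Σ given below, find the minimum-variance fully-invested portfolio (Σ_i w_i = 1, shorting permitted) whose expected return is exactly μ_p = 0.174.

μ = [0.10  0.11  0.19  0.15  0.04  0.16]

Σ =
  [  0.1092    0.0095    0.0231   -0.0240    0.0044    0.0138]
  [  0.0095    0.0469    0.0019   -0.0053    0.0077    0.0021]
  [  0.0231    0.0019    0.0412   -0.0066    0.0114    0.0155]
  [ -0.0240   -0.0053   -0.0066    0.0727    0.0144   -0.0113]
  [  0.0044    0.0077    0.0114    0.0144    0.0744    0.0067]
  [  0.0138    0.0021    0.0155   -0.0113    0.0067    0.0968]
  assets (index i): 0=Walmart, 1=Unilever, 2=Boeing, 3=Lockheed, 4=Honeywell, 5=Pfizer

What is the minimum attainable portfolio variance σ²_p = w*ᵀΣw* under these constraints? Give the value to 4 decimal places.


u=Σ⁻¹μ = [0.2894  2.6002  4.7026  3.2096  -1.2039  1.2602]
v=Σ⁻¹𝟙 = [6.5638  20.5175  18.8171  19.6708  3.5192  7.9893]
a=μᵀu=1.843391  b=𝟙ᵀu=10.858255  c=𝟙ᵀv=77.077884  D=ac−b²=24.182970
λ₁=(c·0.174−b)/D = (77.077884·0.174−10.858255)/24.182970 = 0.105582
λ₂=(a−b·0.174)/D = (1.843391−10.858255·0.174)/24.182970 = -0.001900
w* = 0.105582·u + -0.001900·v:
  w_0 = 0.105582·0.2894 + -0.001900·6.5638 = 0.0181  (Walmart)
  w_1 = 0.105582·2.6002 + -0.001900·20.5175 = 0.2356  (Unilever)
  w_2 = 0.105582·4.7026 + -0.001900·18.8171 = 0.4608  (Boeing)
  w_3 = 0.105582·3.2096 + -0.001900·19.6708 = 0.3015  (Lockheed)
  w_4 = 0.105582·-1.2039 + -0.001900·3.5192 = -0.1338  (Honeywell)
  w_5 = 0.105582·1.2602 + -0.001900·7.9893 = 0.1179  (Pfizer)
Σw_i=1.0000  μᵀw=0.1740
σ²=wᵀΣw=λ₁·μ_p+λ₂ = 0.105582·0.174 + -0.001900 = 0.016471 ≈ 0.0165

0.0165


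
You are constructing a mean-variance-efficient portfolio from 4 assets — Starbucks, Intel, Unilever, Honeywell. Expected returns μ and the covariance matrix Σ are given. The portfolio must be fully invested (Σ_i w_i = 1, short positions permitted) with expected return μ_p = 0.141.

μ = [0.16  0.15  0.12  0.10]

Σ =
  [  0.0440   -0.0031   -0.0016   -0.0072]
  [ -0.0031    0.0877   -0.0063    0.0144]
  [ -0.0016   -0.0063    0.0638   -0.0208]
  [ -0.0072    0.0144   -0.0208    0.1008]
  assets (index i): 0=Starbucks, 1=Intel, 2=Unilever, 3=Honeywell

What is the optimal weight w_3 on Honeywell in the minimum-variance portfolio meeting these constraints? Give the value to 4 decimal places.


0.1253

g=Σ⁻¹μ = [4.1188  1.7883  2.6769  1.5832]
h=Σ⁻¹𝟙 = [26.7702  11.5227  22.3047  14.7893]
a=μᵀg=1.406793  b=𝟙ᵀg=10.167140  c=𝟙ᵀh=75.386950  D=ac−b²=2.683132
λ₁=(c·0.141−b)/D = (75.386950·0.141−10.167140)/2.683132 = 0.172343
λ₂=(a−b·0.141)/D = (1.406793−10.167140·0.141)/2.683132 = -0.009978
w* = 0.172343·g + -0.009978·h:
  w_0 = 0.172343·4.1188 + -0.009978·26.7702 = 0.4427  (Starbucks)
  w_1 = 0.172343·1.7883 + -0.009978·11.5227 = 0.1932  (Intel)
  w_2 = 0.172343·2.6769 + -0.009978·22.3047 = 0.2388  (Unilever)
  w_3 = 0.172343·1.5832 + -0.009978·14.7893 = 0.1253  (Honeywell)
Σw_i=1.0000  μᵀw=0.1410
σ²=wᵀΣw=λ₁·μ_p+λ₂ = 0.172343·0.141 + -0.009978 = 0.014322 ≈ 0.0143


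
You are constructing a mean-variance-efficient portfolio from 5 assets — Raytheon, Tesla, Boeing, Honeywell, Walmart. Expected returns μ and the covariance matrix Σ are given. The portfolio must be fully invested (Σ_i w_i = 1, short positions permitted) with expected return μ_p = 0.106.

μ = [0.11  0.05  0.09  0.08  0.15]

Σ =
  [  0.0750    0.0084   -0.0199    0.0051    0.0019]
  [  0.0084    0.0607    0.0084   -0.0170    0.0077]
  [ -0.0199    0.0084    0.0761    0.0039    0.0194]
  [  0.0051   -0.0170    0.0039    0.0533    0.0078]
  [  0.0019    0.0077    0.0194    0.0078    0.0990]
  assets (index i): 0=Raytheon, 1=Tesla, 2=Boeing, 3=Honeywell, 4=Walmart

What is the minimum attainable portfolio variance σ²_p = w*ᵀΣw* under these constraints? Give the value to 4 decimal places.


x=Σ⁻¹μ = [1.5862  0.6708  1.1759  1.3163  1.0984]
y=Σ⁻¹𝟙 = [12.9000  18.5953  12.2463  21.9361  4.2791]
a=μᵀx=0.583923  b=𝟙ᵀx=5.847674  c=𝟙ᵀy=69.956728  D=ac−b²=6.654028
λ₁=(c·0.106−b)/D = (69.956728·0.106−5.847674)/6.654028 = 0.235608
λ₂=(a−b·0.106)/D = (0.583923−5.847674·0.106)/6.654028 = -0.005400
w* = 0.235608·x + -0.005400·y:
  w_0 = 0.235608·1.5862 + -0.005400·12.9000 = 0.3041  (Raytheon)
  w_1 = 0.235608·0.6708 + -0.005400·18.5953 = 0.0576  (Tesla)
  w_2 = 0.235608·1.1759 + -0.005400·12.2463 = 0.2109  (Boeing)
  w_3 = 0.235608·1.3163 + -0.005400·21.9361 = 0.1917  (Honeywell)
  w_4 = 0.235608·1.0984 + -0.005400·4.2791 = 0.2357  (Walmart)
Σw_i=1.0000  μᵀw=0.1060
σ²=wᵀΣw=λ₁·μ_p+λ₂ = 0.235608·0.106 + -0.005400 = 0.019575 ≈ 0.0196

0.0196


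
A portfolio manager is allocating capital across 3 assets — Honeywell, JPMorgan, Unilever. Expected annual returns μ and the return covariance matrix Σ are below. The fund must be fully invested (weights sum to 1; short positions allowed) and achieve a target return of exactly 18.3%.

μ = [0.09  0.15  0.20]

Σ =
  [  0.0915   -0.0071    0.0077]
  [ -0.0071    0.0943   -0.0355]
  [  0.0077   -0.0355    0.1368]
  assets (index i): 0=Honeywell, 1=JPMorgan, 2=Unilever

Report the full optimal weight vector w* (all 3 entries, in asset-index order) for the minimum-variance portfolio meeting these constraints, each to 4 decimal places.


-0.0790  0.5137  0.5653

x=Σ⁻¹μ = [1.0010  2.4329  2.0370]
y=Σ⁻¹𝟙 = [11.2299  15.4758  10.6939]
a=μᵀx=0.862415  b=𝟙ᵀx=5.470825  c=𝟙ᵀy=37.399506  D=ac−b²=2.323964
λ₁=(c·0.183−b)/D = (37.399506·0.183−5.470825)/2.323964 = 0.590923
λ₂=(a−b·0.183)/D = (0.862415−5.470825·0.183)/2.323964 = -0.059702
w* = 0.590923·x + -0.059702·y:
  w_0 = 0.590923·1.0010 + -0.059702·11.2299 = -0.0790  (Honeywell)
  w_1 = 0.590923·2.4329 + -0.059702·15.4758 = 0.5137  (JPMorgan)
  w_2 = 0.590923·2.0370 + -0.059702·10.6939 = 0.5653  (Unilever)
Σw_i=1.0000  μᵀw=0.1830
σ²=wᵀΣw=λ₁·μ_p+λ₂ = 0.590923·0.183 + -0.059702 = 0.048437 ≈ 0.0484


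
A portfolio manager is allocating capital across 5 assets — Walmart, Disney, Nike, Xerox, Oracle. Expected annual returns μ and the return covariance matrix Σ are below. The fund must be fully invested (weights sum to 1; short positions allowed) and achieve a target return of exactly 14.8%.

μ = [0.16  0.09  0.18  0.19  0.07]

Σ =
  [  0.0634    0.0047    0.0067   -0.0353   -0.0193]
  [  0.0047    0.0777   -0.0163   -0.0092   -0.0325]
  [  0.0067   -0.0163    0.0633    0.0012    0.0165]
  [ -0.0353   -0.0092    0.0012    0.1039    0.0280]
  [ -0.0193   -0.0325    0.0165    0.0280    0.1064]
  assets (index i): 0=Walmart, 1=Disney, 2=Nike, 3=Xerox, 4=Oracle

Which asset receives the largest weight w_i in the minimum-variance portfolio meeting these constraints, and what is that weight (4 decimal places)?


p=Σ⁻¹μ = [4.0830  2.1948  2.7034  3.1584  0.8185]
q=Σ⁻¹𝟙 = [26.0701  22.3275  14.7387  16.4244  14.3395]
a=μᵀp=1.994808  b=𝟙ᵀp=12.958063  c=𝟙ᵀq=93.900281  D=ac−b²=19.401646
λ₁=(c·0.148−b)/D = (93.900281·0.148−12.958063)/19.401646 = 0.048407
λ₂=(a−b·0.148)/D = (1.994808−12.958063·0.148)/19.401646 = 0.003969
w* = 0.048407·p + 0.003969·q:
  w_0 = 0.048407·4.0830 + 0.003969·26.0701 = 0.3011  (Walmart)
  w_1 = 0.048407·2.1948 + 0.003969·22.3275 = 0.1949  (Disney)
  w_2 = 0.048407·2.7034 + 0.003969·14.7387 = 0.1894  (Nike)
  w_3 = 0.048407·3.1584 + 0.003969·16.4244 = 0.2181  (Xerox)
  w_4 = 0.048407·0.8185 + 0.003969·14.3395 = 0.0965  (Oracle)
Σw_i=1.0000  μᵀw=0.1480
σ²=wᵀΣw=λ₁·μ_p+λ₂ = 0.048407·0.148 + 0.003969 = 0.011134 ≈ 0.0111

Walmart (0.3011)


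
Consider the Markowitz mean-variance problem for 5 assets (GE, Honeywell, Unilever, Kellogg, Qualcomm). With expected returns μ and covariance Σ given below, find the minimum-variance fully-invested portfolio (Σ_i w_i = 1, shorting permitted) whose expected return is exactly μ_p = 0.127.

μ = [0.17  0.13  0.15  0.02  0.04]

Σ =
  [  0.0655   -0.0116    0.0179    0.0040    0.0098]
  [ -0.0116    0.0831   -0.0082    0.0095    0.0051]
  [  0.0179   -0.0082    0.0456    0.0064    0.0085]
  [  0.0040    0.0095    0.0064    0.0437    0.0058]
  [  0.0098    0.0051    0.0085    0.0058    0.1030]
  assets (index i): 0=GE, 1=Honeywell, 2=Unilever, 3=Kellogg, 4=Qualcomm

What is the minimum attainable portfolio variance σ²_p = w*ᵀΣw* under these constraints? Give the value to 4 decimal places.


0.0171

x=Σ⁻¹μ = [2.2552  2.2508  2.9265  -0.6477  -0.1427]
y=Σ⁻¹𝟙 = [11.2265  13.0766  16.5849  15.8231  5.7334]
a=μᵀx=1.096287  b=𝟙ᵀx=6.642001  c=𝟙ᵀy=62.444544  D=ac−b²=24.340954
λ₁=(c·0.127−b)/D = (62.444544·0.127−6.642001)/24.340954 = 0.052934
λ₂=(a−b·0.127)/D = (1.096287−6.642001·0.127)/24.340954 = 0.010384
w* = 0.052934·x + 0.010384·y:
  w_0 = 0.052934·2.2552 + 0.010384·11.2265 = 0.2359  (GE)
  w_1 = 0.052934·2.2508 + 0.010384·13.0766 = 0.2549  (Honeywell)
  w_2 = 0.052934·2.9265 + 0.010384·16.5849 = 0.3271  (Unilever)
  w_3 = 0.052934·-0.6477 + 0.010384·15.8231 = 0.1300  (Kellogg)
  w_4 = 0.052934·-0.1427 + 0.010384·5.7334 = 0.0520  (Qualcomm)
Σw_i=1.0000  μᵀw=0.1270
σ²=wᵀΣw=λ₁·μ_p+λ₂ = 0.052934·0.127 + 0.010384 = 0.017106 ≈ 0.0171


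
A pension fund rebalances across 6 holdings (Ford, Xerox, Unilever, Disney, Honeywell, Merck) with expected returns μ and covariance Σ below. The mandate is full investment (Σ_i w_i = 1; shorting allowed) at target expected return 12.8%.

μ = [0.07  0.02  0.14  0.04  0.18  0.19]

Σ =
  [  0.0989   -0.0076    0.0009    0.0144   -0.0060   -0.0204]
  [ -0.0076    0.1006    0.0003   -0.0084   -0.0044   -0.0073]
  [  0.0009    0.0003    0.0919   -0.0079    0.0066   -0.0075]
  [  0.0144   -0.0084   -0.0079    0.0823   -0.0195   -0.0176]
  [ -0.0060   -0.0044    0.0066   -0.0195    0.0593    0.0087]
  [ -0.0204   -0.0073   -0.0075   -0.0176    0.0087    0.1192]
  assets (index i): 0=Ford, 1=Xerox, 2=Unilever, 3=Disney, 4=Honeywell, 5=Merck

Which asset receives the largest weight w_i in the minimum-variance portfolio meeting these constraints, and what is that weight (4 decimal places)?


Honeywell (0.3124)

u=Σ⁻¹μ = [1.0978  0.7051  1.5785  1.7141  3.3027  1.9364]
v=Σ⁻¹𝟙 = [12.2502  14.5568  11.9868  20.9325  22.7425  13.5623]
a=μᵀu=1.342899  b=𝟙ᵀu=10.334581  c=𝟙ᵀv=96.031003  D=ac−b²=22.156407
λ₁=(c·0.128−b)/D = (96.031003·0.128−10.334581)/22.156407 = 0.088344
λ₂=(a−b·0.128)/D = (1.342899−10.334581·0.128)/22.156407 = 0.000906
w* = 0.088344·u + 0.000906·v:
  w_0 = 0.088344·1.0978 + 0.000906·12.2502 = 0.1081  (Ford)
  w_1 = 0.088344·0.7051 + 0.000906·14.5568 = 0.0755  (Xerox)
  w_2 = 0.088344·1.5785 + 0.000906·11.9868 = 0.1503  (Unilever)
  w_3 = 0.088344·1.7141 + 0.000906·20.9325 = 0.1704  (Disney)
  w_4 = 0.088344·3.3027 + 0.000906·22.7425 = 0.3124  (Honeywell)
  w_5 = 0.088344·1.9364 + 0.000906·13.5623 = 0.1834  (Merck)
Σw_i=1.0000  μᵀw=0.1280
σ²=wᵀΣw=λ₁·μ_p+λ₂ = 0.088344·0.128 + 0.000906 = 0.012214 ≈ 0.0122


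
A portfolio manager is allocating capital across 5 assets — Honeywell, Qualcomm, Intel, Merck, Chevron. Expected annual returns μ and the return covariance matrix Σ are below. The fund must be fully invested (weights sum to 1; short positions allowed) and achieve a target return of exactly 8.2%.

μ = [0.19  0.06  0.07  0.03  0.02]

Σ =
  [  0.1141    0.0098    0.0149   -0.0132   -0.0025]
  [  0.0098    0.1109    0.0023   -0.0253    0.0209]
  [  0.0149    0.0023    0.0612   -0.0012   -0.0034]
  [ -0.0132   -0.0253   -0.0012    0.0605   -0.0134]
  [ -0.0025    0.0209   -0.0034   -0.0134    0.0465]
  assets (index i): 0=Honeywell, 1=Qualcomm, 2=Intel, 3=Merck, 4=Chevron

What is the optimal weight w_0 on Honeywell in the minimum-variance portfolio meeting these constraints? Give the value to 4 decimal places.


0.2763

g=Σ⁻¹μ = [1.6784  0.5308  0.7787  1.2546  0.7002]
h=Σ⁻¹𝟙 = [9.8671  9.2638  15.6763  28.9252  27.3538]
a=μᵀg=0.456898  b=𝟙ᵀg=4.942745  c=𝟙ᵀh=91.086114  D=ac−b²=17.186321
λ₁=(c·0.082−b)/D = (91.086114·0.082−4.942745)/17.186321 = 0.146996
λ₂=(a−b·0.082)/D = (0.456898−4.942745·0.082)/17.186321 = 0.003002
w* = 0.146996·g + 0.003002·h:
  w_0 = 0.146996·1.6784 + 0.003002·9.8671 = 0.2763  (Honeywell)
  w_1 = 0.146996·0.5308 + 0.003002·9.2638 = 0.1058  (Qualcomm)
  w_2 = 0.146996·0.7787 + 0.003002·15.6763 = 0.1615  (Intel)
  w_3 = 0.146996·1.2546 + 0.003002·28.9252 = 0.2713  (Merck)
  w_4 = 0.146996·0.7002 + 0.003002·27.3538 = 0.1850  (Chevron)
Σw_i=1.0000  μᵀw=0.0820
σ²=wᵀΣw=λ₁·μ_p+λ₂ = 0.146996·0.082 + 0.003002 = 0.015056 ≈ 0.0151


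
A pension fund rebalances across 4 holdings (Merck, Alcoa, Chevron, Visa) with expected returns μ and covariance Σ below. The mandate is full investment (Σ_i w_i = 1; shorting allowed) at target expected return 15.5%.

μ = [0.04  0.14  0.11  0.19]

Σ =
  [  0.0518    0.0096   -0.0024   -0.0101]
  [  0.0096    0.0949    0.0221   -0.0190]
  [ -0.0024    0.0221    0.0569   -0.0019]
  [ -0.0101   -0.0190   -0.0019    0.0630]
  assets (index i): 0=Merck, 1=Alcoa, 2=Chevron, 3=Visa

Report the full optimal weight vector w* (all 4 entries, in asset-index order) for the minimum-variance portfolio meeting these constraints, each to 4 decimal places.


u=Σ⁻¹μ = [1.2486  1.7775  1.4222  3.7950]
v=Σ⁻¹𝟙 = [22.7808  9.1192  15.7533  22.7505]
a=μᵀu=1.176297  b=𝟙ᵀu=8.243389  c=𝟙ᵀv=70.403853  D=ac−b²=14.862368
λ₁=(c·0.155−b)/D = (70.403853·0.155−8.243389)/14.862368 = 0.179595
λ₂=(a−b·0.155)/D = (1.176297−8.243389·0.155)/14.862368 = -0.006825
w* = 0.179595·u + -0.006825·v:
  w_0 = 0.179595·1.2486 + -0.006825·22.7808 = 0.0688  (Merck)
  w_1 = 0.179595·1.7775 + -0.006825·9.1192 = 0.2570  (Alcoa)
  w_2 = 0.179595·1.4222 + -0.006825·15.7533 = 0.1479  (Chevron)
  w_3 = 0.179595·3.7950 + -0.006825·22.7505 = 0.5263  (Visa)
Σw_i=1.0000  μᵀw=0.1550
σ²=wᵀΣw=λ₁·μ_p+λ₂ = 0.179595·0.155 + -0.006825 = 0.021013 ≈ 0.0210

0.0688  0.2570  0.1479  0.5263


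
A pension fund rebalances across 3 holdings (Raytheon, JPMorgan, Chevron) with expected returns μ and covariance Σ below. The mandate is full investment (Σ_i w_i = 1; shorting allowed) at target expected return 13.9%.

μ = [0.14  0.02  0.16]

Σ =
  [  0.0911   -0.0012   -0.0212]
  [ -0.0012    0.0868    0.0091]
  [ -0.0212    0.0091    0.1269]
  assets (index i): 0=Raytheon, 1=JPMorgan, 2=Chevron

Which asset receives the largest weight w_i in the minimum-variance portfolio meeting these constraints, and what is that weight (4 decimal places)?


u=Σ⁻¹μ = [1.9039  0.0919  1.5723]
v=Σ⁻¹𝟙 = [13.2897  10.7262  9.3312]
a=μᵀu=0.519950  b=𝟙ᵀu=3.568082  c=𝟙ᵀv=33.347148  D=ac−b²=4.607640
λ₁=(c·0.139−b)/D = (33.347148·0.139−3.568082)/4.607640 = 0.231609
λ₂=(a−b·0.139)/D = (0.519950−3.568082·0.139)/4.607640 = 0.005206
w* = 0.231609·u + 0.005206·v:
  w_0 = 0.231609·1.9039 + 0.005206·13.2897 = 0.5101  (Raytheon)
  w_1 = 0.231609·0.0919 + 0.005206·10.7262 = 0.0771  (JPMorgan)
  w_2 = 0.231609·1.5723 + 0.005206·9.3312 = 0.4127  (Chevron)
Σw_i=1.0000  μᵀw=0.1390
σ²=wᵀΣw=λ₁·μ_p+λ₂ = 0.231609·0.139 + 0.005206 = 0.037399 ≈ 0.0374

Raytheon (0.5101)


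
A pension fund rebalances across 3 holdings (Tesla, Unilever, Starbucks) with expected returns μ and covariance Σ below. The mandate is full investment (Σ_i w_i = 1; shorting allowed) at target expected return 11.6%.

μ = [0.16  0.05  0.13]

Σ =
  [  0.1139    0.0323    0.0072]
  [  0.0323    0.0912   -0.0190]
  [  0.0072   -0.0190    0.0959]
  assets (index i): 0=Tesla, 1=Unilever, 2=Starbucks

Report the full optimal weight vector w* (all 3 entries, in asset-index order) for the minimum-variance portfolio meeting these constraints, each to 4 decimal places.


x=Σ⁻¹μ = [1.2060  0.4012  1.3445]
y=Σ⁻¹𝟙 = [4.6116  11.9241  12.4437]
a=μᵀx=0.387806  b=𝟙ᵀx=2.951741  c=𝟙ᵀy=28.979397  D=ac−b²=2.525599
λ₁=(c·0.116−b)/D = (28.979397·0.116−2.951741)/2.525599 = 0.162286
λ₂=(a−b·0.116)/D = (0.387806−2.951741·0.116)/2.525599 = 0.017977
w* = 0.162286·x + 0.017977·y:
  w_0 = 0.162286·1.2060 + 0.017977·4.6116 = 0.2786  (Tesla)
  w_1 = 0.162286·0.4012 + 0.017977·11.9241 = 0.2795  (Unilever)
  w_2 = 0.162286·1.3445 + 0.017977·12.4437 = 0.4419  (Starbucks)
Σw_i=1.0000  μᵀw=0.1160
σ²=wᵀΣw=λ₁·μ_p+λ₂ = 0.162286·0.116 + 0.017977 = 0.036803 ≈ 0.0368

0.2786  0.2795  0.4419


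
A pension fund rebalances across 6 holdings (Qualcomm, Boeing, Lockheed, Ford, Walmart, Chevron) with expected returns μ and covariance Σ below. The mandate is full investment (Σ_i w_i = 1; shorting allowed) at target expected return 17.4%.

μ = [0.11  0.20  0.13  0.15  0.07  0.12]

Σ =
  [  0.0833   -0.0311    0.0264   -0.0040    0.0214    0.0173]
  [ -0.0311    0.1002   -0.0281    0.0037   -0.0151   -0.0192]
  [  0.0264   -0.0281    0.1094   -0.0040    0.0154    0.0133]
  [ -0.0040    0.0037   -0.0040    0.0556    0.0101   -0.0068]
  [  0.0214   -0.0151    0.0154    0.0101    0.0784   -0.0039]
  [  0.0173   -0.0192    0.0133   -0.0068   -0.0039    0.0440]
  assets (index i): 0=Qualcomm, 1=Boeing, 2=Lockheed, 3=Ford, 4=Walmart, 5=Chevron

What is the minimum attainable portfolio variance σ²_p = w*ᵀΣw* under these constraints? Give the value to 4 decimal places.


0.0239

u=Σ⁻¹μ = [1.3761  3.5295  1.2971  2.9917  0.7490  3.8630]
v=Σ⁻¹𝟙 = [9.2709  21.9641  7.8853  19.3000  11.9280  30.3229]
a=μᵀu=1.990643  b=𝟙ᵀu=13.806432  c=𝟙ᵀv=100.671314  D=ac−b²=9.783131
λ₁=(c·0.174−b)/D = (100.671314·0.174−13.806432)/9.783131 = 0.379263
λ₂=(a−b·0.174)/D = (1.990643−13.806432·0.174)/9.783131 = -0.042080
w* = 0.379263·u + -0.042080·v:
  w_0 = 0.379263·1.3761 + -0.042080·9.2709 = 0.1318  (Qualcomm)
  w_1 = 0.379263·3.5295 + -0.042080·21.9641 = 0.4144  (Boeing)
  w_2 = 0.379263·1.2971 + -0.042080·7.8853 = 0.1601  (Lockheed)
  w_3 = 0.379263·2.9917 + -0.042080·19.3000 = 0.3225  (Ford)
  w_4 = 0.379263·0.7490 + -0.042080·11.9280 = -0.2179  (Walmart)
  w_5 = 0.379263·3.8630 + -0.042080·30.3229 = 0.1891  (Chevron)
Σw_i=1.0000  μᵀw=0.1740
σ²=wᵀΣw=λ₁·μ_p+λ₂ = 0.379263·0.174 + -0.042080 = 0.023912 ≈ 0.0239
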